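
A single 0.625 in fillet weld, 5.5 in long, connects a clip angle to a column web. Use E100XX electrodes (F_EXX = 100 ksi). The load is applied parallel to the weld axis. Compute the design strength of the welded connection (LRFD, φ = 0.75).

Effective throat t_e = 0.707 × 0.625 = 0.4419 in.
Total length L = 5.5 in; A_we = 0.4419 × 5.5 = 2.43 in².
F_nw = 0.6 F_EXX = 0.6 × 100 = 60 ksi.
φR_n = 0.75 × 60 × 2.43 = 109.4 kips.

φR_n ≈ 109 kips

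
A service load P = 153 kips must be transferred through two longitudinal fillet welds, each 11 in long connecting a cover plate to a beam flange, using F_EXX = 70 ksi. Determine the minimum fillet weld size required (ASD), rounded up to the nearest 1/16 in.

Total weld length L = 22 in.
Required throat t_e = P × Ω / (0.6 F_EXX × L) = 153 × 2.0 / (0.6 × 70 × 22) = 0.3312 in.
Required leg w = t_e / 0.707 = 0.4684 in → use 1/2 in.

w = 1/2 in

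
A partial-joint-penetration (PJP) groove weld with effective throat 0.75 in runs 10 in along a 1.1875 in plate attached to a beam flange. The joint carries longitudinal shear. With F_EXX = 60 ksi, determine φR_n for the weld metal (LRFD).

φR_n ≈ 202 kip

Effective throat (given) t_e = 0.75 in.
A_we = 0.75 × 10 = 7.5 in².
F_nw = 0.6 F_EXX = 36 ksi.
φR_n = 0.75 × 36 × 7.5 = 202.5 kip.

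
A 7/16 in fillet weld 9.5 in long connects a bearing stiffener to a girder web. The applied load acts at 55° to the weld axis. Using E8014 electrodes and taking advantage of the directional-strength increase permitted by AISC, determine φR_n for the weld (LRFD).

E80XX → F_EXX = 80 ksi.
t_e = 0.707 × 0.4375 = 0.3093 in; A_we = 0.3093 × 9.5 = 2.938 in².
Directional factor: 1.0 + 0.5 sin^1.5(55°) = 1.371.
F_nw = 0.6 × 80 × 1.371 = 65.79 ksi.
φR_n = 0.75 × 65.79 × 2.938 = 145 kip.

φR_n ≈ 145 kip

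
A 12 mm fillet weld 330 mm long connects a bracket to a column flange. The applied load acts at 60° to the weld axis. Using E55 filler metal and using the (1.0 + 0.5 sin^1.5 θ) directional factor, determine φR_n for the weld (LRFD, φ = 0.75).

E55XX → F_EXX = 550 MPa.
t_e = 0.707 × 12 = 8.484 mm; A_we = 8.484 × 330 = 2800 mm².
Directional factor: 1.0 + 0.5 sin^1.5(60°) = 1.403.
F_nw = 0.6 × 550 × 1.403 = 463 MPa.
φR_n = 0.75 × 463 × 2800 × 10⁻³ = 972.2 kN.

φR_n ≈ 972 kN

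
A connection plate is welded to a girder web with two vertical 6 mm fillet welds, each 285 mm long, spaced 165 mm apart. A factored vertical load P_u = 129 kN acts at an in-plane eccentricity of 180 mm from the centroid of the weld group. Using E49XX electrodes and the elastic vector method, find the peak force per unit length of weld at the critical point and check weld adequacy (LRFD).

E49XX → F_EXX = 490 MPa.
Total weld length L_w = 570 mm. Treat welds as unit-width lines.
Polar moment about centroid: J = 2[d³/12 + d(b/2)²] = 2[285³/12 + 285×82.5²] = 7738000 mm³.
Direct shear f_v = P/L_w = 129×10³ / 570 = 226.3 N/mm (vertical).
Torsion M = P·e = 129×10³ × 180 = 23220000 N·mm.
Critical point at (x, y) = (82.5, 142.5) from centroid. f_tx = M·y/J = 427.6 N/mm; f_ty = M·x/J = 247.6 N/mm.
Resultant f_max = √[f_tx² + (f_v + f_ty)²] = √[427.6² + (226.3 + 247.6)²] = 638.3 N/mm.
Capacity per unit length: φr_n = 0.75 × 0.6 × 490 × (0.707 × 6) = 935.4 N/mm.
638.3 ≤ 935.4 → adequate.

f_max ≈ 638 N/mm; adequate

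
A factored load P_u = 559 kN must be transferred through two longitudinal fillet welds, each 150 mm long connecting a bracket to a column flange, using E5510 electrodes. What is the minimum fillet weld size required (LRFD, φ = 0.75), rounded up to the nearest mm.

w = 11 mm

E55XX → F_EXX = 550 MPa.
Total weld length L = 300 mm.
Required throat t_e = P_u / (φ × 0.6 F_EXX × L) = 559 / (0.75 × 0.6 × 550 × 300 × 10⁻³) = 7.529 mm.
Required leg w = t_e / 0.707 = 10.65 mm → use 11 mm.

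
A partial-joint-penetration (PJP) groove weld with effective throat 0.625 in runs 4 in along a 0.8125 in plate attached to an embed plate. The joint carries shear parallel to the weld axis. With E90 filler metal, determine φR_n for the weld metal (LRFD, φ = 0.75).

E90XX → F_EXX = 90 ksi.
Effective throat (given) t_e = 0.625 in.
A_we = 0.625 × 4 = 2.5 in².
F_nw = 0.6 F_EXX = 54 ksi.
φR_n = 0.75 × 54 × 2.5 = 101.2 kips.

φR_n ≈ 101 kips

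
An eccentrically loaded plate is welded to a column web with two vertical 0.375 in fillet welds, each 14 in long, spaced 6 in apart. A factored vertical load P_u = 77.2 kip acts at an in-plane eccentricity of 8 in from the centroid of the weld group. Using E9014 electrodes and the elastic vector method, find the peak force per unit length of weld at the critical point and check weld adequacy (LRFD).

f_max ≈ 8.12 kip/in; adequate

E90XX → F_EXX = 90 ksi.
Total weld length L_w = 28 in. Treat welds as unit-width lines.
Polar moment about centroid: J = 2[d³/12 + d(b/2)²] = 2[14³/12 + 14×3²] = 709.3 in³.
Direct shear f_v = P/L_w = 77.2 / 28 = 2.757 kip/in (vertical).
Torsion M = P·e = 77.2 × 8 = 617.6 kip·in.
Critical point at (x, y) = (3, 7) from centroid. f_tx = M·y/J = 6.095 kip/in; f_ty = M·x/J = 2.612 kip/in.
Resultant f_max = √[f_tx² + (f_v + f_ty)²] = √[6.095² + (2.757 + 2.612)²] = 8.122 kip/in.
Capacity per unit length: φr_n = 0.75 × 0.6 × 90 × (0.707 × 0.375) = 10.74 kip/in.
8.122 ≤ 10.74 → adequate.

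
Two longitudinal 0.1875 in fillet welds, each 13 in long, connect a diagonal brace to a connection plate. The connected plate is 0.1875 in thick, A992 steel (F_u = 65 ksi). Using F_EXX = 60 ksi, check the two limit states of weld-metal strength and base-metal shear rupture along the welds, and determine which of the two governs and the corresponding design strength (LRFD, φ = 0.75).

φR_n ≈ 93.1 kip (weld metal governs)

t_e = 0.707 × 0.1875 = 0.1326 in; L = 26 in.
Weld metal: φR_n = 0.75 × 0.6 × 60 × 0.1326 × 26 = 93.06 kip.
Base metal (shear rupture): φR_n = 0.75 × 0.6 × 65 × 0.1875 × 26 = 142.6 kip.
Governing: weld metal.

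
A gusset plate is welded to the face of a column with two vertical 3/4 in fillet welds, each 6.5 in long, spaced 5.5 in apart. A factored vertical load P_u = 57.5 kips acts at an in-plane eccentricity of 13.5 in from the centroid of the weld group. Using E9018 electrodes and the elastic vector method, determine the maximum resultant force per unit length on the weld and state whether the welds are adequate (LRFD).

E90XX → F_EXX = 90 ksi.
Total weld length L_w = 13 in. Treat welds as unit-width lines.
Polar moment about centroid: J = 2[d³/12 + d(b/2)²] = 2[6.5³/12 + 6.5×2.75²] = 144.1 in³.
Direct shear f_v = P/L_w = 57.5 / 13 = 4.423 kip/in (vertical).
Torsion M = P·e = 57.5 × 13.5 = 776.25 kip·in.
Critical point at (x, y) = (2.75, 3.25) from centroid. f_tx = M·y/J = 17.51 kip/in; f_ty = M·x/J = 14.82 kip/in.
Resultant f_max = √[f_tx² + (f_v + f_ty)²] = √[17.51² + (4.423 + 14.82)²] = 26.01 kip/in.
Capacity per unit length: φr_n = 0.75 × 0.6 × 90 × (0.707 × 0.75) = 21.48 kip/in.
26.01 > 21.48 → NOT adequate.

f_max ≈ 26 kip/in; NOT adequate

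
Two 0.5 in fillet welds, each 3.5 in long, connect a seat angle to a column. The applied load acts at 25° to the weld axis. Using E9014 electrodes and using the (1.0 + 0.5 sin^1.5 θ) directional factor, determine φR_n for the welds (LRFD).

E90XX → F_EXX = 90 ksi.
t_e = 0.707 × 0.5 = 0.3535 in; A_we = 0.3535 × 7 = 2.474 in².
Directional factor: 1.0 + 0.5 sin^1.5(25°) = 1.137.
F_nw = 0.6 × 90 × 1.137 = 61.42 ksi.
φR_n = 0.75 × 61.42 × 2.474 = 114 kips.

φR_n ≈ 114 kips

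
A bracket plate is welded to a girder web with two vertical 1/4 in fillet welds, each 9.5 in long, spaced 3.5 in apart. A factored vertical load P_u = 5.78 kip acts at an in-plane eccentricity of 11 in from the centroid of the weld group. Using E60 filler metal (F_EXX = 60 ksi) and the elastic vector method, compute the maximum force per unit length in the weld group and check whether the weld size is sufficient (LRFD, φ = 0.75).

Total weld length L_w = 19 in. Treat welds as unit-width lines.
Polar moment about centroid: J = 2[d³/12 + d(b/2)²] = 2[9.5³/12 + 9.5×1.75²] = 201.1 in³.
Direct shear f_v = P/L_w = 5.78 / 19 = 0.3042 kip/in (vertical).
Torsion M = P·e = 5.78 × 11 = 63.58 kip·in.
Critical point at (x, y) = (1.75, 4.75) from centroid. f_tx = M·y/J = 1.502 kip/in; f_ty = M·x/J = 0.5533 kip/in.
Resultant f_max = √[f_tx² + (f_v + f_ty)²] = √[1.502² + (0.3042 + 0.5533)²] = 1.729 kip/in.
Capacity per unit length: φr_n = 0.75 × 0.6 × 60 × (0.707 × 0.25) = 4.772 kip/in.
1.729 ≤ 4.772 → adequate.

f_max ≈ 1.73 kip/in; adequate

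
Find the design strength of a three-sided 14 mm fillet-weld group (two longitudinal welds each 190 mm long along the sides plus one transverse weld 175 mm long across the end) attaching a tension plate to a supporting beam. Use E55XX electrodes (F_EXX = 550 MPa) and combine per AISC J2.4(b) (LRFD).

φR_n ≈ 1430 kN

t_e = 0.707 × 14 = 9.898 mm.
R_nwl = 0.6 × 550 × 9.898 × 380 × 10⁻³ = 1241 kN (longitudinal, 2 welds).
R_nwt = 0.6 × 550 × 9.898 × 175 × 10⁻³ = 571.6 kN (transverse, base value).
(i) R_nwl + R_nwt = 1813 kN; (ii) 0.85 R_nwl + 1.5 R_nwt = 1912 kN.
R_n = max = 1912 kN [governs: (ii)]; φR_n = 1434 kN.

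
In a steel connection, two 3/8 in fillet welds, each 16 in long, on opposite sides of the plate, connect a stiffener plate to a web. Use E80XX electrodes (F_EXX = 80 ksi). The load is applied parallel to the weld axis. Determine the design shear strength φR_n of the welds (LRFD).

φR_n ≈ 305 kip

Effective throat t_e = 0.707 × 0.375 = 0.2651 in.
Total length L = 32 in; A_we = 0.2651 × 32 = 8.484 in².
F_nw = 0.6 F_EXX = 0.6 × 80 = 48 ksi.
φR_n = 0.75 × 48 × 8.484 = 305.4 kip.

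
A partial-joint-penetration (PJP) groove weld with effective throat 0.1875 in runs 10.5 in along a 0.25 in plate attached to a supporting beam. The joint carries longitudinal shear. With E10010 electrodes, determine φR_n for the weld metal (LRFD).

φR_n ≈ 88.6 kip

E100XX → F_EXX = 100 ksi.
Effective throat (given) t_e = 0.1875 in.
A_we = 0.1875 × 10.5 = 1.969 in².
F_nw = 0.6 F_EXX = 60 ksi.
φR_n = 0.75 × 60 × 1.969 = 88.59 kip.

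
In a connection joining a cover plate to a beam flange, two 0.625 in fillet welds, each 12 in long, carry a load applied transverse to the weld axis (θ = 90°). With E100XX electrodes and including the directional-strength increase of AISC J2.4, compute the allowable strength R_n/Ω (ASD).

E100XX → F_EXX = 100 ksi.
t_e = 0.707 × 0.625 = 0.4419 in; A_we = 0.4419 × 24 = 10.6 in².
Directional factor: 1.0 + 0.5 sin^1.5(90°) = 1.5.
F_nw = 0.6 × 100 × 1.5 = 90 ksi.
R_n/Ω = (90 × 10.6) / 2.0 = 477.2 kips.

R_n/Ω ≈ 477 kips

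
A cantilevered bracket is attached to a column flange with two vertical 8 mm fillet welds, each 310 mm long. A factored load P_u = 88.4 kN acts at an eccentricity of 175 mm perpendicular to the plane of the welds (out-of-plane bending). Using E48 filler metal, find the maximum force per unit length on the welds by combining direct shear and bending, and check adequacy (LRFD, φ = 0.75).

f_max ≈ 504 N/mm; adequate

E48XX → F_EXX = 480 MPa.
L_w = 2 × 310 = 620 mm; section modulus (unit throat) S = 2 × L²/6 = 32030 mm².
Direct shear f_v = P/L_w = 88.4×10³/620 = 142.6 N/mm.
Moment M = P × e = 88.4×10³ × 175 = 15470000 N·mm; bending f_b = M/S = 482.9 N/mm.
f_max = √(f_v² + f_b²) = √(142.6² + 482.9²) = 503.5 N/mm.
φr_n = 0.75 × 0.6 × 480 × (0.707 × 8) = 1222 N/mm → adequate.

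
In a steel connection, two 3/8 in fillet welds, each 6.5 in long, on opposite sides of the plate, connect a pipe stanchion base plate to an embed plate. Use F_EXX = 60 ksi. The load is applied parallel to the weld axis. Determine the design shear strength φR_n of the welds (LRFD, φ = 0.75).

φR_n ≈ 93.1 kips

Effective throat t_e = 0.707 × 0.375 = 0.2651 in.
Total length L = 13 in; A_we = 0.2651 × 13 = 3.447 in².
F_nw = 0.6 F_EXX = 0.6 × 60 = 36 ksi.
φR_n = 0.75 × 36 × 3.447 = 93.06 kips.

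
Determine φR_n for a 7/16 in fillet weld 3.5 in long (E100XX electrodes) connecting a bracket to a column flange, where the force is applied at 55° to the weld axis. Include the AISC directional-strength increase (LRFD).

E100XX → F_EXX = 100 ksi.
t_e = 0.707 × 0.4375 = 0.3093 in; A_we = 0.3093 × 3.5 = 1.083 in².
Directional factor: 1.0 + 0.5 sin^1.5(55°) = 1.371.
F_nw = 0.6 × 100 × 1.371 = 82.24 ksi.
φR_n = 0.75 × 82.24 × 1.083 = 66.78 kips.

φR_n ≈ 66.8 kips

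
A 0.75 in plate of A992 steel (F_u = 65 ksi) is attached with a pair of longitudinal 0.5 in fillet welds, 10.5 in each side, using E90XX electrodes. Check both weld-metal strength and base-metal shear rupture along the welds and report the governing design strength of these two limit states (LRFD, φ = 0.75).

E90XX → F_EXX = 90 ksi.
t_e = 0.707 × 0.5 = 0.3535 in; L = 21 in.
Weld metal: φR_n = 0.75 × 0.6 × 90 × 0.3535 × 21 = 300.7 kips.
Base metal (shear rupture): φR_n = 0.75 × 0.6 × 65 × 0.75 × 21 = 460.7 kips.
Governing: weld metal.

φR_n ≈ 301 kips (weld metal governs)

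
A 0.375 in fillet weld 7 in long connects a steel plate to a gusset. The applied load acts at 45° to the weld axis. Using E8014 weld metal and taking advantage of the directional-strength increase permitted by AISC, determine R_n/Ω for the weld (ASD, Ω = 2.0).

E80XX → F_EXX = 80 ksi.
t_e = 0.707 × 0.375 = 0.2651 in; A_we = 0.2651 × 7 = 1.856 in².
Directional factor: 1.0 + 0.5 sin^1.5(45°) = 1.297.
F_nw = 0.6 × 80 × 1.297 = 62.27 ksi.
R_n/Ω = (62.27 × 1.856) / 2.0 = 57.78 kip.

R_n/Ω ≈ 57.8 kip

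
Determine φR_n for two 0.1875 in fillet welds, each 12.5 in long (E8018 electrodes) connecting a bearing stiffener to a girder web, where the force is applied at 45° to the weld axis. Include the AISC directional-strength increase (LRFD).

φR_n ≈ 155 kips

E80XX → F_EXX = 80 ksi.
t_e = 0.707 × 0.1875 = 0.1326 in; A_we = 0.1326 × 25 = 3.314 in².
Directional factor: 1.0 + 0.5 sin^1.5(45°) = 1.297.
F_nw = 0.6 × 80 × 1.297 = 62.27 ksi.
φR_n = 0.75 × 62.27 × 3.314 = 154.8 kips.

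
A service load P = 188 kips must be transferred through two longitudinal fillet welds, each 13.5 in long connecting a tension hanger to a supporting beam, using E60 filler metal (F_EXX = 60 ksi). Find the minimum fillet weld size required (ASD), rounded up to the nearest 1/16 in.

w = 9/16 in

Total weld length L = 27 in.
Required throat t_e = P × Ω / (0.6 F_EXX × L) = 188 × 2.0 / (0.6 × 60 × 27) = 0.3868 in.
Required leg w = t_e / 0.707 = 0.5471 in → use 9/16 in.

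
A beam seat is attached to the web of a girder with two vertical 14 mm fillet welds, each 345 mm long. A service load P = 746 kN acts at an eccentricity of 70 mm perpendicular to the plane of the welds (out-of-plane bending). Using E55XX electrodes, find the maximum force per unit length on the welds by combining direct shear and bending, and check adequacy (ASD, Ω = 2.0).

E55XX → F_EXX = 550 MPa.
L_w = 2 × 345 = 690 mm; section modulus (unit throat) S = 2 × L²/6 = 39680 mm².
Direct shear f_v = P/L_w = 746×10³/690 = 1081 N/mm.
Moment M = P × e = 746×10³ × 70 = 52220000 N·mm; bending f_b = M/S = 1316 N/mm.
f_max = √(f_v² + f_b²) = √(1081² + 1316²) = 1703 N/mm.
r_n/Ω = (1/2.0) × 0.6 × 550 × (0.707 × 14) = 1633 N/mm → NOT adequate.

f_max ≈ 1700 N/mm; NOT adequate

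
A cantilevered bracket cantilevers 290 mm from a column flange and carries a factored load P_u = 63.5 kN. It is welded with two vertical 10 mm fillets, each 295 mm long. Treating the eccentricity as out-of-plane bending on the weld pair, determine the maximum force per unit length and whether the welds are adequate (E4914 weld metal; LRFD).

f_max ≈ 644 N/mm; adequate

E49XX → F_EXX = 490 MPa.
L_w = 2 × 295 = 590 mm; section modulus (unit throat) S = 2 × L²/6 = 29010 mm².
Direct shear f_v = P/L_w = 63.5×10³/590 = 107.6 N/mm.
Moment M = P × e = 63.5×10³ × 290 = 18415000 N·mm; bending f_b = M/S = 634.8 N/mm.
f_max = √(f_v² + f_b²) = √(107.6² + 634.8²) = 643.9 N/mm.
φr_n = 0.75 × 0.6 × 490 × (0.707 × 10) = 1559 N/mm → adequate.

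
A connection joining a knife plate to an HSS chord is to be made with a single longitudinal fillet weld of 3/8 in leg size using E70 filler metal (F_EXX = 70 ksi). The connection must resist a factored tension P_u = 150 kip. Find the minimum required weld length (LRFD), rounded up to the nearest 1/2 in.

Throat t_e = 0.707 × 0.375 = 0.2651 in.
φr_n = 0.75 × 0.6 × 70 × 0.2651 = 8.351 kip/in.
L_req = P_u / φr_n = 150 / 8.351 = 17.96 in total.
Round up → use L = 18 in.

L = 18 in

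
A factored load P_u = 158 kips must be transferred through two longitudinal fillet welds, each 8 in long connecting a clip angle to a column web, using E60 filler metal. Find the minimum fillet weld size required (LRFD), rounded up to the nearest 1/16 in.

w = 9/16 in

E60XX → F_EXX = 60 ksi.
Total weld length L = 16 in.
Required throat t_e = P_u / (φ × 0.6 F_EXX × L) = 158 / (0.75 × 0.6 × 60 × 16) = 0.3657 in.
Required leg w = t_e / 0.707 = 0.5173 in → use 9/16 in.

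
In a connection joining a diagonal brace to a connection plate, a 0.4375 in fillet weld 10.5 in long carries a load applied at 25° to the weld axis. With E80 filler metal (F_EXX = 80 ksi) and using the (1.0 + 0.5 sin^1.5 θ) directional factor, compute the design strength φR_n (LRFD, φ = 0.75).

t_e = 0.707 × 0.4375 = 0.3093 in; A_we = 0.3093 × 10.5 = 3.248 in².
Directional factor: 1.0 + 0.5 sin^1.5(25°) = 1.137.
F_nw = 0.6 × 80 × 1.137 = 54.59 ksi.
φR_n = 0.75 × 54.59 × 3.248 = 133 kips.

φR_n ≈ 133 kips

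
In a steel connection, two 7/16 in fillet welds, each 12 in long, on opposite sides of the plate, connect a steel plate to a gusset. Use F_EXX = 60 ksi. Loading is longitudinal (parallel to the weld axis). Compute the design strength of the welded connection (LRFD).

Effective throat t_e = 0.707 × 0.4375 = 0.3093 in.
Total length L = 24 in; A_we = 0.3093 × 24 = 7.423 in².
F_nw = 0.6 F_EXX = 0.6 × 60 = 36 ksi.
φR_n = 0.75 × 36 × 7.423 = 200.4 kips.

φR_n ≈ 200 kips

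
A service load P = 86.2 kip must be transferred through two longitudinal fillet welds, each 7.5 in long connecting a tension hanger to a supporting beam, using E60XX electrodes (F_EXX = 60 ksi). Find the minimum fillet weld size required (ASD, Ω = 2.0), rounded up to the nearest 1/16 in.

w = 1/2 in

Total weld length L = 15 in.
Required throat t_e = P × Ω / (0.6 F_EXX × L) = 86.2 × 2.0 / (0.6 × 60 × 15) = 0.3193 in.
Required leg w = t_e / 0.707 = 0.4516 in → use 1/2 in.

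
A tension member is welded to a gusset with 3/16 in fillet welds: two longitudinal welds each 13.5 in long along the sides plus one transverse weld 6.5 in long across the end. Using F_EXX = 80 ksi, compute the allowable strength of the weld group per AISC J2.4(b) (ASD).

t_e = 0.707 × 0.1875 = 0.1326 in.
R_nwl = 0.6 × 80 × 0.1326 × 27 = 171.8 kips (longitudinal, 2 welds).
R_nwt = 0.6 × 80 × 0.1326 × 6.5 = 41.36 kips (transverse, base value).
(i) R_nwl + R_nwt = 213.2 kips; (ii) 0.85 R_nwl + 1.5 R_nwt = 208.1 kips.
R_n = max = 213.2 kips [governs: (i)]; R_n/Ω = 106.6 kips.

R_n/Ω ≈ 107 kips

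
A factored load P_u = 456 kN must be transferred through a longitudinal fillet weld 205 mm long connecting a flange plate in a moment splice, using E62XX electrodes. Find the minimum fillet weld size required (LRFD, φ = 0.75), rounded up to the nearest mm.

E62XX → F_EXX = 620 MPa.
Total weld length L = 205 mm.
Required throat t_e = P_u / (φ × 0.6 F_EXX × L) = 456 / (0.75 × 0.6 × 620 × 205 × 10⁻³) = 7.973 mm.
Required leg w = t_e / 0.707 = 11.28 mm → use 12 mm.

w = 12 mm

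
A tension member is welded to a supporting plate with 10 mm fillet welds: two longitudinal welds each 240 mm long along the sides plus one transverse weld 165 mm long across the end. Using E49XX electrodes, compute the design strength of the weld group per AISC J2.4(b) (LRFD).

φR_n ≈ 1020 kN

E49XX → F_EXX = 490 MPa.
t_e = 0.707 × 10 = 7.07 mm.
R_nwl = 0.6 × 490 × 7.07 × 480 × 10⁻³ = 997.7 kN (longitudinal, 2 welds).
R_nwt = 0.6 × 490 × 7.07 × 165 × 10⁻³ = 343 kN (transverse, base value).
(i) R_nwl + R_nwt = 1341 kN; (ii) 0.85 R_nwl + 1.5 R_nwt = 1363 kN.
R_n = max = 1363 kN [governs: (ii)]; φR_n = 1022 kN.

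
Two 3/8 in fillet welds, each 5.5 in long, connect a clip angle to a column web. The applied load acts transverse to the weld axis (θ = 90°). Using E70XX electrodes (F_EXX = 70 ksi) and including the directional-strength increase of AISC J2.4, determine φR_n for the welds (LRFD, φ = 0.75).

t_e = 0.707 × 0.375 = 0.2651 in; A_we = 0.2651 × 11 = 2.916 in².
Directional factor: 1.0 + 0.5 sin^1.5(90°) = 1.5.
F_nw = 0.6 × 70 × 1.5 = 63 ksi.
φR_n = 0.75 × 63 × 2.916 = 137.8 kips.

φR_n ≈ 138 kips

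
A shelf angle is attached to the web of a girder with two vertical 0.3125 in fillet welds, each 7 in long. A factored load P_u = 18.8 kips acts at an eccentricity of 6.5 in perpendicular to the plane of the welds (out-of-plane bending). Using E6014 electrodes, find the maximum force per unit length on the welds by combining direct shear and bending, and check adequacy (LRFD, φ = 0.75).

f_max ≈ 7.6 kip/in; NOT adequate

E60XX → F_EXX = 60 ksi.
L_w = 2 × 7 = 14 in; section modulus (unit throat) S = 2 × L²/6 = 16.33 in².
Direct shear f_v = P/L_w = 18.8/14 = 1.343 kip/in.
Moment M = P × e = 18.8 × 6.5 = 122.2 kip·in; bending f_b = M/S = 7.482 kip/in.
f_max = √(f_v² + f_b²) = √(1.343² + 7.482²) = 7.601 kip/in.
φr_n = 0.75 × 0.6 × 60 × (0.707 × 0.3125) = 5.965 kip/in → NOT adequate.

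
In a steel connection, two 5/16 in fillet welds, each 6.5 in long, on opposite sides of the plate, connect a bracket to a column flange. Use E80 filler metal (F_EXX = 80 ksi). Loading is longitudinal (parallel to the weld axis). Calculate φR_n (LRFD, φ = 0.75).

φR_n ≈ 103 kips

Effective throat t_e = 0.707 × 0.3125 = 0.2209 in.
Total length L = 13 in; A_we = 0.2209 × 13 = 2.872 in².
F_nw = 0.6 F_EXX = 0.6 × 80 = 48 ksi.
φR_n = 0.75 × 48 × 2.872 = 103.4 kips.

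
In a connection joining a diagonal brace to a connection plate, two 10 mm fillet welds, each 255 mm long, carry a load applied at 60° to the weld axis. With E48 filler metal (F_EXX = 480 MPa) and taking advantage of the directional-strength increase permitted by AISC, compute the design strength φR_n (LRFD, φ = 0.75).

φR_n ≈ 1090 kN

t_e = 0.707 × 10 = 7.07 mm; A_we = 7.07 × 510 = 3606 mm².
Directional factor: 1.0 + 0.5 sin^1.5(60°) = 1.403.
F_nw = 0.6 × 480 × 1.403 = 404.1 MPa.
φR_n = 0.75 × 404.1 × 3606 × 10⁻³ = 1093 kN.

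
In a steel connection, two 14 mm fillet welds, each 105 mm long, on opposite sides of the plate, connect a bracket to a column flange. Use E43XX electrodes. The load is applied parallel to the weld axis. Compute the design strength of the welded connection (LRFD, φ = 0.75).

E43XX → F_EXX = 430 MPa.
Effective throat t_e = 0.707 × 14 = 9.898 mm.
Total length L = 210 mm; A_we = 9.898 × 210 = 2079 mm².
F_nw = 0.6 F_EXX = 0.6 × 430 = 258 MPa.
φR_n = 0.75 × 258 × 2079 × 10⁻³ = 402.2 kN.

φR_n ≈ 402 kN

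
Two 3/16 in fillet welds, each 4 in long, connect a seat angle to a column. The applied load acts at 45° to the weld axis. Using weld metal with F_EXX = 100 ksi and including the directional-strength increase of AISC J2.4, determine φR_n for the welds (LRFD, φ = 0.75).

t_e = 0.707 × 0.1875 = 0.1326 in; A_we = 0.1326 × 8 = 1.06 in².
Directional factor: 1.0 + 0.5 sin^1.5(45°) = 1.297.
F_nw = 0.6 × 100 × 1.297 = 77.84 ksi.
φR_n = 0.75 × 77.84 × 1.06 = 61.91 kip.

φR_n ≈ 61.9 kip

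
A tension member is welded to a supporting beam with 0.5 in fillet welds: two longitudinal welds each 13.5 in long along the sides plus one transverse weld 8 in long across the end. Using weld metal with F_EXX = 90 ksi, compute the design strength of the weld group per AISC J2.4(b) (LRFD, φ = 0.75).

t_e = 0.707 × 0.5 = 0.3535 in.
R_nwl = 0.6 × 90 × 0.3535 × 27 = 515.4 kips (longitudinal, 2 welds).
R_nwt = 0.6 × 90 × 0.3535 × 8 = 152.7 kips (transverse, base value).
(i) R_nwl + R_nwt = 668.1 kips; (ii) 0.85 R_nwl + 1.5 R_nwt = 667.2 kips.
R_n = max = 668.1 kips [governs: (i)]; φR_n = 501.1 kips.

φR_n ≈ 501 kips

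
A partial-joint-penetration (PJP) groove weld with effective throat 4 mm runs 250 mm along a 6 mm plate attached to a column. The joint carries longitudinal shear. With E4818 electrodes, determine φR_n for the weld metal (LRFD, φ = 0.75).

φR_n ≈ 216 kN

E48XX → F_EXX = 480 MPa.
Effective throat (given) t_e = 4 mm.
A_we = 4 × 250 = 1000 mm².
F_nw = 0.6 F_EXX = 288 MPa.
φR_n = 0.75 × 288 × 1000 × 10⁻³ = 216 kN.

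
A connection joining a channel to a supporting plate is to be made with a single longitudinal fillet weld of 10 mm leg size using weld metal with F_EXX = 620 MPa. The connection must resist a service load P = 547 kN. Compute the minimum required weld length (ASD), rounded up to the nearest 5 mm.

L = 420 mm

Throat t_e = 0.707 × 10 = 7.07 mm.
r_n/Ω = (0.6 × 620 × 7.07) / 2.0 = 1315 N/mm = 1.315 kN/mm.
L_req = P / (r_n/Ω) = 547 / 1.315 = 416 mm total.
Round up → use L = 420 mm.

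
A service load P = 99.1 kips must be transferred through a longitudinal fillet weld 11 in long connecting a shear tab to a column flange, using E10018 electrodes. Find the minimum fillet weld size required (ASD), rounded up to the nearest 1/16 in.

w = 7/16 in

E100XX → F_EXX = 100 ksi.
Total weld length L = 11 in.
Required throat t_e = P × Ω / (0.6 F_EXX × L) = 99.1 × 2.0 / (0.6 × 100 × 11) = 0.3003 in.
Required leg w = t_e / 0.707 = 0.4248 in → use 7/16 in.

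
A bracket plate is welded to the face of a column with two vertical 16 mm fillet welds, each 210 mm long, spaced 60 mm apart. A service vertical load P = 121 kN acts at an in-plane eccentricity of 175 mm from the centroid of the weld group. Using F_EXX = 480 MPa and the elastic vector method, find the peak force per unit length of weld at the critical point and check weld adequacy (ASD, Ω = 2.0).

f_max ≈ 1310 N/mm; adequate

Total weld length L_w = 420 mm. Treat welds as unit-width lines.
Polar moment about centroid: J = 2[d³/12 + d(b/2)²] = 2[210³/12 + 210×30²] = 1922000 mm³.
Direct shear f_v = P/L_w = 121×10³ / 420 = 288.1 N/mm (vertical).
Torsion M = P·e = 121×10³ × 175 = 21175000 N·mm.
Critical point at (x, y) = (30, 105) from centroid. f_tx = M·y/J = 1157 N/mm; f_ty = M·x/J = 330.6 N/mm.
Resultant f_max = √[f_tx² + (f_v + f_ty)²] = √[1157² + (288.1 + 330.6)²] = 1312 N/mm.
Capacity per unit length: r_n/Ω = (1/2.0) × 0.6 × 480 × (0.707 × 16) = 1629 N/mm.
1312 ≤ 1629 → adequate.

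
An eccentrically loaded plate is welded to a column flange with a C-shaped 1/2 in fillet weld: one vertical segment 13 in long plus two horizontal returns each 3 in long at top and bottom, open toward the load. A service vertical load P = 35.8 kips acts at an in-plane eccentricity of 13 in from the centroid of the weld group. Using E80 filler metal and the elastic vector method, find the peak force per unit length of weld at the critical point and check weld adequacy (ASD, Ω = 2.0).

E80XX → F_EXX = 80 ksi.
Total weld length L_w = 19 in. Treat welds as unit-width lines.
Centroid: x̄ = 2×3×1.5 / 19 = 0.4737 in from the vertical weld.
Polar moment about centroid: J = I_x + I_y = [13³/12 + 2×3×6.5²] + [13×0.4737² + 2(3³/12 + 3×1.026²)] = 450.3 in³.
Direct shear f_v = P/L_w = 35.8 / 19 = 1.884 kip/in (vertical).
Torsion M = P·e = 35.8 × 13 = 465.4 kip·in.
Critical point at (x, y) = (2.526, 6.5) from centroid. f_tx = M·y/J = 6.718 kip/in; f_ty = M·x/J = 2.611 kip/in.
Resultant f_max = √[f_tx² + (f_v + f_ty)²] = √[6.718² + (1.884 + 2.611)²] = 8.083 kip/in.
Capacity per unit length: r_n/Ω = (1/2.0) × 0.6 × 80 × (0.707 × 0.5) = 8.484 kip/in.
8.083 ≤ 8.484 → adequate.

f_max ≈ 8.08 kip/in; adequate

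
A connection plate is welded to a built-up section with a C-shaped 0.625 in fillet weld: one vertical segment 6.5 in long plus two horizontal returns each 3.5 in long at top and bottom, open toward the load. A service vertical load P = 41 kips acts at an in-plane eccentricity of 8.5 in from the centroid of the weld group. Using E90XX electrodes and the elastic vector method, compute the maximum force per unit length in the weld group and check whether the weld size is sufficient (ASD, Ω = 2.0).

f_max ≈ 14.8 kip/in; NOT adequate

E90XX → F_EXX = 90 ksi.
Total weld length L_w = 13.5 in. Treat welds as unit-width lines.
Centroid: x̄ = 2×3.5×1.75 / 13.5 = 0.9074 in from the vertical weld.
Polar moment about centroid: J = I_x + I_y = [6.5³/12 + 2×3.5×3.25²] + [6.5×0.9074² + 2(3.5³/12 + 3.5×0.8426²)] = 114.3 in³.
Direct shear f_v = P/L_w = 41 / 13.5 = 3.037 kip/in (vertical).
Torsion M = P·e = 41 × 8.5 = 348.5 kip·in.
Critical point at (x, y) = (2.593, 3.25) from centroid. f_tx = M·y/J = 9.91 kip/in; f_ty = M·x/J = 7.905 kip/in.
Resultant f_max = √[f_tx² + (f_v + f_ty)²] = √[9.91² + (3.037 + 7.905)²] = 14.76 kip/in.
Capacity per unit length: r_n/Ω = (1/2.0) × 0.6 × 90 × (0.707 × 0.625) = 11.93 kip/in.
14.76 > 11.93 → NOT adequate.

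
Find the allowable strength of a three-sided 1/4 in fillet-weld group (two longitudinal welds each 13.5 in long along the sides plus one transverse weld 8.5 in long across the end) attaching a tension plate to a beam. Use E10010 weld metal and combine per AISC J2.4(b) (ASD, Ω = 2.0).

E100XX → F_EXX = 100 ksi.
t_e = 0.707 × 0.25 = 0.1767 in.
R_nwl = 0.6 × 100 × 0.1767 × 27 = 286.3 kip (longitudinal, 2 welds).
R_nwt = 0.6 × 100 × 0.1767 × 8.5 = 90.14 kip (transverse, base value).
(i) R_nwl + R_nwt = 376.5 kip; (ii) 0.85 R_nwl + 1.5 R_nwt = 378.6 kip.
R_n = max = 378.6 kip [governs: (ii)]; R_n/Ω = 189.3 kip.

R_n/Ω ≈ 189 kip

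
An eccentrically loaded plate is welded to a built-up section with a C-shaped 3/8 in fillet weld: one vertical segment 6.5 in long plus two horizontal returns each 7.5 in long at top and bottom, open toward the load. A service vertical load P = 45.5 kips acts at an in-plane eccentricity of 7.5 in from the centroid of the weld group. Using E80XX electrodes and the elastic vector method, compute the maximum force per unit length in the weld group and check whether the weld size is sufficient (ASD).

E80XX → F_EXX = 80 ksi.
Total weld length L_w = 21.5 in. Treat welds as unit-width lines.
Centroid: x̄ = 2×7.5×3.75 / 21.5 = 2.616 in from the vertical weld.
Polar moment about centroid: J = I_x + I_y = [6.5³/12 + 2×7.5×3.25²] + [6.5×2.616² + 2(7.5³/12 + 7.5×1.134²)] = 315.4 in³.
Direct shear f_v = P/L_w = 45.5 / 21.5 = 2.116 kip/in (vertical).
Torsion M = P·e = 45.5 × 7.5 = 341.25 kip·in.
Critical point at (x, y) = (4.884, 3.25) from centroid. f_tx = M·y/J = 3.516 kip/in; f_ty = M·x/J = 5.284 kip/in.
Resultant f_max = √[f_tx² + (f_v + f_ty)²] = √[3.516² + (2.116 + 5.284)²] = 8.193 kip/in.
Capacity per unit length: r_n/Ω = (1/2.0) × 0.6 × 80 × (0.707 × 0.375) = 6.363 kip/in.
8.193 > 6.363 → NOT adequate.

f_max ≈ 8.19 kip/in; NOT adequate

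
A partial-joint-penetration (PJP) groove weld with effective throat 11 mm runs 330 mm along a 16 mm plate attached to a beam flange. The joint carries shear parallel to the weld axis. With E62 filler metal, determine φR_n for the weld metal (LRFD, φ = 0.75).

φR_n ≈ 1010 kN

E62XX → F_EXX = 620 MPa.
Effective throat (given) t_e = 11 mm.
A_we = 11 × 330 = 3630 mm².
F_nw = 0.6 F_EXX = 372 MPa.
φR_n = 0.75 × 372 × 3630 × 10⁻³ = 1013 kN.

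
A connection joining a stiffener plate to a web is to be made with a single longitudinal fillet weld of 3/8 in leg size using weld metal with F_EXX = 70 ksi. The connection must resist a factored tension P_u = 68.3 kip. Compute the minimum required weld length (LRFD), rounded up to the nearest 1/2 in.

L = 8.5 in

Throat t_e = 0.707 × 0.375 = 0.2651 in.
φr_n = 0.75 × 0.6 × 70 × 0.2651 = 8.351 kip/in.
L_req = P_u / φr_n = 68.3 / 8.351 = 8.178 in total.
Round up → use L = 8.5 in.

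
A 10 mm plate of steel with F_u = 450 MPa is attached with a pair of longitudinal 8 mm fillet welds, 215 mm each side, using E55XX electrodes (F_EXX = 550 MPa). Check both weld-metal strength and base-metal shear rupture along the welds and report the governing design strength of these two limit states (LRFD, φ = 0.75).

φR_n ≈ 602 kN (weld metal governs)

t_e = 0.707 × 8 = 5.656 mm; L = 430 mm.
Weld metal: φR_n = 0.75 × 0.6 × 550 × 5.656 × 430 × 10⁻³ = 601.9 kN.
Base metal (shear rupture): φR_n = 0.75 × 0.6 × 450 × 10 × 430 × 10⁻³ = 870.8 kN.
Governing: weld metal.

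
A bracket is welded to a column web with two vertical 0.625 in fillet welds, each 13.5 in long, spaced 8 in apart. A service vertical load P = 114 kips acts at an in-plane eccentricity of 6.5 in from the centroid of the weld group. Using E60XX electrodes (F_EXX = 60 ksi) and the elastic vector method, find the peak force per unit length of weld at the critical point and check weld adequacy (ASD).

Total weld length L_w = 27 in. Treat welds as unit-width lines.
Polar moment about centroid: J = 2[d³/12 + d(b/2)²] = 2[13.5³/12 + 13.5×4²] = 842.1 in³.
Direct shear f_v = P/L_w = 114 / 27 = 4.222 kip/in (vertical).
Torsion M = P·e = 114 × 6.5 = 741 kip·in.
Critical point at (x, y) = (4, 6.75) from centroid. f_tx = M·y/J = 5.94 kip/in; f_ty = M·x/J = 3.52 kip/in.
Resultant f_max = √[f_tx² + (f_v + f_ty)²] = √[5.94² + (4.222 + 3.52)²] = 9.758 kip/in.
Capacity per unit length: r_n/Ω = (1/2.0) × 0.6 × 60 × (0.707 × 0.625) = 7.954 kip/in.
9.758 > 7.954 → NOT adequate.

f_max ≈ 9.76 kip/in; NOT adequate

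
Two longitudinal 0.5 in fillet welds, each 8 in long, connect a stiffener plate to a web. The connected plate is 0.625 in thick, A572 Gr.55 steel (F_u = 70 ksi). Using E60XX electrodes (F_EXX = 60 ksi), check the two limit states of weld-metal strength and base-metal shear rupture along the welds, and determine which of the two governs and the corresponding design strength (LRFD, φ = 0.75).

t_e = 0.707 × 0.5 = 0.3535 in; L = 16 in.
Weld metal: φR_n = 0.75 × 0.6 × 60 × 0.3535 × 16 = 152.7 kip.
Base metal (shear rupture): φR_n = 0.75 × 0.6 × 70 × 0.625 × 16 = 315 kip.
Governing: weld metal.

φR_n ≈ 153 kip (weld metal governs)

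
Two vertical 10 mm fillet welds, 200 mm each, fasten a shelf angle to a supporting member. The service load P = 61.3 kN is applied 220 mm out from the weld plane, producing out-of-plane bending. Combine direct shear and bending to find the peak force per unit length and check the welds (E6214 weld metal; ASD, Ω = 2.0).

f_max ≈ 1020 N/mm; adequate

E62XX → F_EXX = 620 MPa.
L_w = 2 × 200 = 400 mm; section modulus (unit throat) S = 2 × L²/6 = 13330 mm².
Direct shear f_v = P/L_w = 61.3×10³/400 = 153.2 N/mm.
Moment M = P × e = 61.3×10³ × 220 = 13486000 N·mm; bending f_b = M/S = 1011 N/mm.
f_max = √(f_v² + f_b²) = √(153.2² + 1011²) = 1023 N/mm.
r_n/Ω = (1/2.0) × 0.6 × 620 × (0.707 × 10) = 1315 N/mm → adequate.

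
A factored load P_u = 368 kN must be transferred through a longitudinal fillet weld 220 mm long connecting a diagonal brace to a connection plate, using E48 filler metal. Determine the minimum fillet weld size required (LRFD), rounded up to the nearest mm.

E48XX → F_EXX = 480 MPa.
Total weld length L = 220 mm.
Required throat t_e = P_u / (φ × 0.6 F_EXX × L) = 368 / (0.75 × 0.6 × 480 × 220 × 10⁻³) = 7.744 mm.
Required leg w = t_e / 0.707 = 10.95 mm → use 11 mm.

w = 11 mm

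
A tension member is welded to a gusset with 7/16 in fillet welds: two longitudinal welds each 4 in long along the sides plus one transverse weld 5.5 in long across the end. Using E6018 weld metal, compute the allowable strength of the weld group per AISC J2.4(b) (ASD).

E60XX → F_EXX = 60 ksi.
t_e = 0.707 × 0.4375 = 0.3093 in.
R_nwl = 0.6 × 60 × 0.3093 × 8 = 89.08 kips (longitudinal, 2 welds).
R_nwt = 0.6 × 60 × 0.3093 × 5.5 = 61.24 kips (transverse, base value).
(i) R_nwl + R_nwt = 150.3 kips; (ii) 0.85 R_nwl + 1.5 R_nwt = 167.6 kips.
R_n = max = 167.6 kips [governs: (ii)]; R_n/Ω = 83.79 kips.

R_n/Ω ≈ 83.8 kips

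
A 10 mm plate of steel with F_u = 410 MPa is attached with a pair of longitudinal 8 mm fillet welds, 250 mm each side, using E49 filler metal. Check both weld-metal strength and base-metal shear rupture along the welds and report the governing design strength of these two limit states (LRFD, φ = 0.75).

E49XX → F_EXX = 490 MPa.
t_e = 0.707 × 8 = 5.656 mm; L = 500 mm.
Weld metal: φR_n = 0.75 × 0.6 × 490 × 5.656 × 500 × 10⁻³ = 623.6 kN.
Base metal (shear rupture): φR_n = 0.75 × 0.6 × 410 × 10 × 500 × 10⁻³ = 922.5 kN.
Governing: weld metal.

φR_n ≈ 624 kN (weld metal governs)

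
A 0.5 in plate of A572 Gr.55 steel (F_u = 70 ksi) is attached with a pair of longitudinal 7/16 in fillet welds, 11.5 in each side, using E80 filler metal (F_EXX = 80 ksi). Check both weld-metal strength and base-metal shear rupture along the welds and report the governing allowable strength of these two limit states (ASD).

R_n/Ω ≈ 171 kips (weld metal governs)

t_e = 0.707 × 0.4375 = 0.3093 in; L = 23 in.
Weld metal: R_n/Ω = (1/2.0) × 0.6 × 80 × 0.3093 × 23 = 170.7 kips.
Base metal (shear rupture): R_n/Ω = (1/2.0) × 0.6 × 70 × 0.5 × 23 = 241.5 kips.
Governing: weld metal.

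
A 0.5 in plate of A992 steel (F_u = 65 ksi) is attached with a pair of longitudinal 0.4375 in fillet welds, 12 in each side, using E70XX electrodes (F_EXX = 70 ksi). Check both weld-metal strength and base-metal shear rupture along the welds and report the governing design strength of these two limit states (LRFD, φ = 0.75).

φR_n ≈ 234 kip (weld metal governs)

t_e = 0.707 × 0.4375 = 0.3093 in; L = 24 in.
Weld metal: φR_n = 0.75 × 0.6 × 70 × 0.3093 × 24 = 233.8 kip.
Base metal (shear rupture): φR_n = 0.75 × 0.6 × 65 × 0.5 × 24 = 351 kip.
Governing: weld metal.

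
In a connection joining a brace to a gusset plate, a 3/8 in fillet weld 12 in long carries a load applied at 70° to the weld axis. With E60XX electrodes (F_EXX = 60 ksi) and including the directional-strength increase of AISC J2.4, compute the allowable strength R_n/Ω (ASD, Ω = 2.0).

R_n/Ω ≈ 83.3 kip

t_e = 0.707 × 0.375 = 0.2651 in; A_we = 0.2651 × 12 = 3.181 in².
Directional factor: 1.0 + 0.5 sin^1.5(70°) = 1.455.
F_nw = 0.6 × 60 × 1.455 = 52.4 ksi.
R_n/Ω = (52.4 × 3.181) / 2.0 = 83.35 kip.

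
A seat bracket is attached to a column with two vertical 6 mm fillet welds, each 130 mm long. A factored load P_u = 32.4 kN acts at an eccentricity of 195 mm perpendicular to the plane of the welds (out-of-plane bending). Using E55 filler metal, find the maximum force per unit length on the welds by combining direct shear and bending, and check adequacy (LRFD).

E55XX → F_EXX = 550 MPa.
L_w = 2 × 130 = 260 mm; section modulus (unit throat) S = 2 × L²/6 = 5633 mm².
Direct shear f_v = P/L_w = 32.4×10³/260 = 124.6 N/mm.
Moment M = P × e = 32.4×10³ × 195 = 6318000 N·mm; bending f_b = M/S = 1122 N/mm.
f_max = √(f_v² + f_b²) = √(124.6² + 1122²) = 1128 N/mm.
φr_n = 0.75 × 0.6 × 550 × (0.707 × 6) = 1050 N/mm → NOT adequate.

f_max ≈ 1130 N/mm; NOT adequate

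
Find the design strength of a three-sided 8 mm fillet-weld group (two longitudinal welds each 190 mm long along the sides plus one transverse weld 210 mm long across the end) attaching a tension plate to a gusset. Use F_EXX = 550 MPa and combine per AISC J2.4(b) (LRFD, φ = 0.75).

t_e = 0.707 × 8 = 5.656 mm.
R_nwl = 0.6 × 550 × 5.656 × 380 × 10⁻³ = 709.3 kN (longitudinal, 2 welds).
R_nwt = 0.6 × 550 × 5.656 × 210 × 10⁻³ = 392 kN (transverse, base value).
(i) R_nwl + R_nwt = 1101 kN; (ii) 0.85 R_nwl + 1.5 R_nwt = 1191 kN.
R_n = max = 1191 kN [governs: (ii)]; φR_n = 893.1 kN.

φR_n ≈ 893 kN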